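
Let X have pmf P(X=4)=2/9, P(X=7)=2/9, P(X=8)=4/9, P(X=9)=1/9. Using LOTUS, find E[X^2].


E[X^2] = sum(g(x)*P(x))
= 16*2/9 + 49*2/9 + 64*4/9 + 81*1/9
= 467/9

467/9


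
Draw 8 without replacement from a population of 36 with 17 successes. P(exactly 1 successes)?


P(X=1) = C(17,1)*C(19,7) / C(36,8)
= 17*50388 / 30260340
= 856596/30260340 = 4199/148335

4199/148335


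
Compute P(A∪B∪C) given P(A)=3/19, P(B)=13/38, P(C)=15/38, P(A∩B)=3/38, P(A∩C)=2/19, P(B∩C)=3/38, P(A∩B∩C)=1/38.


P(A∪B∪C) = P(A)+P(B)+P(C) - P(AB)-P(AC)-P(BC) + P(ABC)
= 3/19+13/38+15/38 - 3/38-2/19-3/38 + 1/38
= 25/38

25/38


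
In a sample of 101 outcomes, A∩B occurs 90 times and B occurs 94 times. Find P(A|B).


P(A|B) = P(A∩B)/P(B) = (90/101)/(94/101) = 90/94 = 45/47

45/47


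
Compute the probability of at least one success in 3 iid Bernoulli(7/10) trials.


P(at least one) = 1 - P(none)
P(none) = (1 - 7/10)^3 = (3/10)^3 = 27/1000
P(at least one) = 1 - 27/1000 = 973/1000

973/1000


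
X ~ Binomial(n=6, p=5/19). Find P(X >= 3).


P(X>=3) = P(X=3) + P(X=4) + P(X=5) + P(X=6)
= 6860000/47045881 + 1837500/47045881 + 262500/47045881 + 15625/47045881
= 8975625/47045881

8975625/47045881


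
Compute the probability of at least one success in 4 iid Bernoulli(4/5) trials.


P(at least one) = 1 - P(none)
P(none) = (1 - 4/5)^4 = (1/5)^4 = 1/625
P(at least one) = 1 - 1/625 = 624/625

624/625


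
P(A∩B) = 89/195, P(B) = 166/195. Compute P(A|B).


P(A|B) = P(A∩B)/P(B) = (89/195)/(166/195) = 89/166

89/166


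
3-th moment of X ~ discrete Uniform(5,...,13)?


E[X^3] = (1/9) * sum(x^3 for x=5..13)
= 8181/9 = 909

909


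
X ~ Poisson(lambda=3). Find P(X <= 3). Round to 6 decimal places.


P(X<=3) = e^(-3)*3^0/0! + e^(-3)*3^1/1! + e^(-3)*3^2/2! + e^(-3)*3^3/3!
≈ 0.0497870684 + 0.1493612051 + 0.2240418077 + 0.2240418077
= 0.6472318889
≈ 0.647232

0.647232


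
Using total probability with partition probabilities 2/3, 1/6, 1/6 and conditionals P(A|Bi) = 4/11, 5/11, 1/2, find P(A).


P(A) = P(A|B1)P(B1) + P(A|B2)P(B2) + P(A|B3)P(B3)
= 4/11*2/3 + 5/11*1/6 + 1/2*1/6
= 8/33 + 5/66 + 1/12 = 53/132

53/132


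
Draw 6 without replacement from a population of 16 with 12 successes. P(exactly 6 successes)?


P(X=6) = C(12,6)*C(4,0) / C(16,6)
= 924*1 / 8008
= 924/8008 = 3/26

3/26


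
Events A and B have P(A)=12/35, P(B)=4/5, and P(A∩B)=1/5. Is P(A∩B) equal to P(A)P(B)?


P(A)*P(B) = 12/35*4/5 = 48/175
P(A∩B) = 1/5 != 48/175, so not independent

No, A and B are not independent


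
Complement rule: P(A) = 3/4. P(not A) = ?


P(A') = 1 - P(A) = 1 - 3/4 = 1/4

1/4


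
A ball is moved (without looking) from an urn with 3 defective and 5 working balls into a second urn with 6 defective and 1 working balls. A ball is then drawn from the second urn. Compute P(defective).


P(transfer defective) = 3/8; P(transfer working) = 5/8
If defective transferred: Urn II has 7 defective of 8, so P(defective|defective moved) = 7/8
If working transferred: Urn II has 6 defective of 8, so P(defective|working moved) = 3/4
By total probability: P(defective) = 3/8*7/8 + 5/8*3/4 = 51/64

51/64


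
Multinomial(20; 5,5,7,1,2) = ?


20! = 2432902008176640000
Denominator: 5!=120 * 5!=120 * 7!=5040 * 1!=1 * 2!=2
Coefficient = 2432902008176640000 / 145152000 = 16761064320

16761064320


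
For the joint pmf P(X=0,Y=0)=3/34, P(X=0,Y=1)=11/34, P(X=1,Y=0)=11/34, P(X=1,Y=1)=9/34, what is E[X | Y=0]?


P(Y=0) = 14/34
E[X|Y=0] = (0*3 + 1*11)/14 = 11/14

11/14


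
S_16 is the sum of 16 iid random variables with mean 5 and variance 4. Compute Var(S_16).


By independence, Var(S_n) = n*Var(X_1) = 16*4 = 64

64


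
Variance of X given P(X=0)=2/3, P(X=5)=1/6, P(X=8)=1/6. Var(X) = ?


E[X] = 13/6, E[X^2] = 89/6
Var(X) = E[X^2] - (E[X])^2 = 89/6 - (13/6)^2 = 365/36

365/36


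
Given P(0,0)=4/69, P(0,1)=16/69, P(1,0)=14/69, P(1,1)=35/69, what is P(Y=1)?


P(Y=1) = P(0,1)+P(1,1) = 16/69 + 35/69 = 51/69 = 17/23

17/23


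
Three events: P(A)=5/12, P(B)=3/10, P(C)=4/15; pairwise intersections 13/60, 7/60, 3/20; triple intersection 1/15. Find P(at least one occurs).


P(A∪B∪C) = P(A)+P(B)+P(C) - P(AB)-P(AC)-P(BC) + P(ABC)
= 5/12+3/10+4/15 - 13/60-7/60-3/20 + 1/15
= 17/30

17/30


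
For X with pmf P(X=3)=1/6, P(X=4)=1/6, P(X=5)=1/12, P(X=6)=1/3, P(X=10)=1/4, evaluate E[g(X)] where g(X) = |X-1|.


E[|X-1|] = sum(g(x)*P(x))
= 2*1/6 + 3*1/6 + 4*1/12 + 5*1/3 + 9*1/4
= 61/12

61/12


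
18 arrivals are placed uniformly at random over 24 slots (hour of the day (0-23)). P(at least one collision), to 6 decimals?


P(all different) = prod((24-i)/24 for i=0..17) = 0.000123
P(at least one match) = 1 - 0.000123 = 0.999877

0.999877


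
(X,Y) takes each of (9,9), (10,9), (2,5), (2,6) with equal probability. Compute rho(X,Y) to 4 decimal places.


Cov(X,Y) = 6.5625, Var(X) = 14.1875, Var(Y) = 3.1875
rho = Cov/(sqrt(VarX)*sqrt(VarY)) = 0.9759

0.9759


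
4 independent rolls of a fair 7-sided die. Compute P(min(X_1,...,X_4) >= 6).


P(min >= 6) = P(all X_i >= 6) = (P(X_1 >= 6))^4
= (2/7)^4 = 16/2401

16/2401


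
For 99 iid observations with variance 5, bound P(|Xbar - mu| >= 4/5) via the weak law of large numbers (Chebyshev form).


Var(Xbar) = Var(X)/n = 5/99
Chebyshev: P(|Xbar-mu| >= 4/5) <= Var(Xbar)/(4/5)^2 = (5/99)/(16/25) = 125/1584

125/1584


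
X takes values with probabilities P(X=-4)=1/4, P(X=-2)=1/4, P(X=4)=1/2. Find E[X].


E[X] = sum(x * P(x))
= -4*1/4 - 2*1/4 + 4*1/2
= 1/2

1/2


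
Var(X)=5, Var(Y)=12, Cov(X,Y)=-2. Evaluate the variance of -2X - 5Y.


Var(-2X - 5Y) = (-2)^2*Var(X) + (-5)^2*Var(Y) + 2*(-2)*(-5)*Cov(X,Y)
= 4*5 + 25*12 + 20*(-2)
= 20 + 300 - 40 = 280

280


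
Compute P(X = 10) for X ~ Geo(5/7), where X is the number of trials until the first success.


P(X=10) = (1-p)^9 * p = (2/7)^9 * 5/7
= 512/40353607 * 5/7 = 2560/282475249

2560/282475249


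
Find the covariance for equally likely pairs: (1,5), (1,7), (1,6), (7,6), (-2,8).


E[X]=8/5, E[Y]=32/5, E[XY]=44/5
Cov(X,Y) = E[XY] - E[X]E[Y] = 44/5 - 8/5*32/5 = -36/25

-36/25


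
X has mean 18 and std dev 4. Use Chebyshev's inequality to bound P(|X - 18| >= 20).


k = 20/4 = 5
Chebyshev: P(|X-mu| >= k*sigma) <= 1/k^2 = 1/5^2 = 1/25

1/25


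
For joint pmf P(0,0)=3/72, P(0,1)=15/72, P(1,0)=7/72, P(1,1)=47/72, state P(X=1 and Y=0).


Read from table: P(X=1, Y=0) = 7/72

7/72


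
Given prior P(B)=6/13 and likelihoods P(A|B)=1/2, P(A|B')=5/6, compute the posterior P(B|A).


P(A) = P(A|B)P(B) + P(A|B')P(B') = 1/2*6/13 + 5/6*7/13 = 53/78
P(B|A) = P(A|B)P(B)/P(A) = (3/13)/(53/78) = 18/53

18/53


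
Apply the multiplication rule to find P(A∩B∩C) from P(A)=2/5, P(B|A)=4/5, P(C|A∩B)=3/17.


P(A∩B∩C) = P(A) * P(B|A) * P(C|A∩B)
= 2/5 * 4/5 * 3/17
= 8/25 * 3/17 = 24/425

24/425


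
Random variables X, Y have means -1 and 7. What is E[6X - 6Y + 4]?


E[6X - 6Y + 4] = 6*E[X] - 6*E[Y] + 4
= (6)*(-1) + (-6)*(7) + (4)
= -6 - 42 + 4 = -44

-44


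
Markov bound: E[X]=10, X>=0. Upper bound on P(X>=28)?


Markov: P(X >= a) <= E[X]/a
P(X >= 28) <= 10/28 = 5/14

5/14


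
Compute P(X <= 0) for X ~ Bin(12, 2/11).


P(X<=0) = P(X=0)
= 282429536481/3138428376721
= 282429536481/3138428376721

282429536481/3138428376721


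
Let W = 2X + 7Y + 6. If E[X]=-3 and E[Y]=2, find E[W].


E[2X + 7Y + 6] = 2*E[X] + 7*E[Y] + 6
= (2)*(-3) + (7)*(2) + (6)
= -6 + 14 + 6 = 14

14


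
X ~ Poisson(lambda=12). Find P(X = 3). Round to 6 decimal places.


P(X=3) = e^(-12) * 12^3 / 3!
≈ 0.000006144212353 * 1728 / 6
≈ 0.001770

0.001770


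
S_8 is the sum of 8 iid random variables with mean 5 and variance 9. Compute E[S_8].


E[S_n] = n*E[X_1] = 8*5 = 40

40


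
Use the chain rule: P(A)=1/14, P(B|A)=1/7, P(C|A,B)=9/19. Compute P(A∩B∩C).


P(A∩B∩C) = P(A) * P(B|A) * P(C|A∩B)
= 1/14 * 1/7 * 9/19
= 1/98 * 9/19 = 9/1862

9/1862


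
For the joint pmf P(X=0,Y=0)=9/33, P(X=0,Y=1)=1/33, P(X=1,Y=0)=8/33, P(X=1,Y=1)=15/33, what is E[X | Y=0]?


P(Y=0) = 17/33
E[X|Y=0] = (0*9 + 1*8)/17 = 8/17

8/17


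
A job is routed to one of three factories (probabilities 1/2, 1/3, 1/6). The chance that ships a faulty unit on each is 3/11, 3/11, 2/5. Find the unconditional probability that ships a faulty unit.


P(A) = P(A|B1)P(B1) + P(A|B2)P(B2) + P(A|B3)P(B3)
= 3/11*1/2 + 3/11*1/3 + 2/5*1/6
= 3/22 + 1/11 + 1/15 = 97/330

97/330


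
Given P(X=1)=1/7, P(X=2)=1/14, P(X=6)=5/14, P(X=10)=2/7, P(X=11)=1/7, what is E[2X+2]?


E[2X+2] = sum(g(x)*P(x))
= 4*1/7 + 6*1/14 + 14*5/14 + 22*2/7 + 24*1/7
= 110/7

110/7


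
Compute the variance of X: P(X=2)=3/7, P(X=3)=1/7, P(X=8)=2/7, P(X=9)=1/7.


E[X] = 34/7, E[X^2] = 230/7
Var(X) = E[X^2] - (E[X])^2 = 230/7 - (34/7)^2 = 454/49

454/49


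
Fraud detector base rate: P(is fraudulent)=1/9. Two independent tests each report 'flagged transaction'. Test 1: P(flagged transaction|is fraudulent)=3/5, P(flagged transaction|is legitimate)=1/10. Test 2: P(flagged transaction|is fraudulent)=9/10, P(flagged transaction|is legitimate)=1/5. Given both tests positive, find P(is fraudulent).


After test 1: P(+) = 3/5*1/9 + 1/10*8/9 = 7/45
P(B|+) = (1/15)/(7/45) = 3/7
After test 2 (use post1 as new prior): P(+) = 9/10*3/7 + 1/5*4/7 = 1/2
P(B|+,+) = (27/70)/(1/2) = 27/35

27/35


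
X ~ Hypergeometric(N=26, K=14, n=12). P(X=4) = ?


P(X=4) = C(14,4)*C(12,8) / C(26,12)
= 1001*495 / 9657700
= 495495/9657700 = 7623/148580

7623/148580


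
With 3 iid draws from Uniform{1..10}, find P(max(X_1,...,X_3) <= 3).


P(max <= 3) = P(all X_i <= 3) = (P(X_1 <= 3))^3
= (3/10)^3 = 27/1000

27/1000


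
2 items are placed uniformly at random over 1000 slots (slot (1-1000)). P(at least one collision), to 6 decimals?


P(all different) = prod((1000-i)/1000 for i=0..1) = 0.999000
P(at least one match) = 1 - 0.999000 = 0.001000

0.001000


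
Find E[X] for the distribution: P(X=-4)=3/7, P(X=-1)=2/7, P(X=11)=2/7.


E[X] = sum(x * P(x))
= -4*3/7 - 1*2/7 + 11*2/7
= 8/7

8/7


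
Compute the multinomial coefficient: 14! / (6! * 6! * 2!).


14! = 87178291200
Denominator: 6!=720 * 6!=720 * 2!=2
Coefficient = 87178291200 / 1036800 = 84084

84084


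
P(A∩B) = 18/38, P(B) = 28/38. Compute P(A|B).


P(A|B) = P(A∩B)/P(B) = (18/38)/(28/38) = 18/28 = 9/14

9/14


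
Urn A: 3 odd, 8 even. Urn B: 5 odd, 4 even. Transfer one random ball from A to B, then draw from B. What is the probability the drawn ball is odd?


P(transfer odd) = 3/11; P(transfer even) = 8/11
If odd transferred: Urn II has 6 odd of 10, so P(odd|odd moved) = 3/5
If even transferred: Urn II has 5 odd of 10, so P(odd|even moved) = 1/2
By total probability: P(odd) = 3/11*3/5 + 8/11*1/2 = 29/55

29/55


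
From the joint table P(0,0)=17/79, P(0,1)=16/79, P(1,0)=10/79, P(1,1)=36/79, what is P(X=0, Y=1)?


Read from table: P(X=0, Y=1) = 16/79

16/79


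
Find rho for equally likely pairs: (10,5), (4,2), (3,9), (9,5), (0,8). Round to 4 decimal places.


Cov(X,Y) = -4.1600, Var(X) = 14.1600, Var(Y) = 6.1600
rho = Cov/(sqrt(VarX)*sqrt(VarY)) = -0.4454

-0.4454


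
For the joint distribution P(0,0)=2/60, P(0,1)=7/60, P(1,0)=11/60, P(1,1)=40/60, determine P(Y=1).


P(Y=1) = P(0,1)+P(1,1) = 7/60 + 40/60 = 47/60

47/60


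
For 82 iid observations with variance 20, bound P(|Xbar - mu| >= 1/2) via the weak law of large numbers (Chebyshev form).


Var(Xbar) = Var(X)/n = 20/82
Chebyshev: P(|Xbar-mu| >= 1/2) <= Var(Xbar)/(1/2)^2 = (10/41)/(1/4) = 40/41

40/41


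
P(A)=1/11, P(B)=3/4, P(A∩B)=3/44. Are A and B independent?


P(A)*P(B) = 1/11*3/4 = 3/44
P(A∩B) = 3/44, which equals P(A)P(B), so independent

Yes, A and B are independent


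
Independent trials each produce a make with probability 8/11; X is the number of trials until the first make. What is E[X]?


For geometric (trials until first success), E[X] = 1/p = 1/(8/11) = 11/8

11/8


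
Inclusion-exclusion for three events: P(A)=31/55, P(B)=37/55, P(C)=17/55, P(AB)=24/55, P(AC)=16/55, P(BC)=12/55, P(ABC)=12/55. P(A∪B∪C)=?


P(A∪B∪C) = P(A)+P(B)+P(C) - P(AB)-P(AC)-P(BC) + P(ABC)
= 31/55+37/55+17/55 - 24/55-16/55-12/55 + 12/55
= 9/11

9/11


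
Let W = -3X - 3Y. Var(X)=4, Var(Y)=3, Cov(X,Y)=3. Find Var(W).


Var(-3X - 3Y) = (-3)^2*Var(X) + (-3)^2*Var(Y) + 2*(-3)*(-3)*Cov(X,Y)
= 9*4 + 9*3 + 18*3
= 36 + 27 + 54 = 117

117


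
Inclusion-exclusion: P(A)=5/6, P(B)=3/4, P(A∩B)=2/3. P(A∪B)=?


P(A∪B) = P(A) + P(B) - P(A∩B)
= 5/6 + 3/4 - 2/3 = 11/12

11/12


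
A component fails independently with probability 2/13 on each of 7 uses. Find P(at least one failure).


P(at least one) = 1 - P(none)
P(none) = (1 - 2/13)^7 = (11/13)^7 = 19487171/62748517
P(at least one) = 1 - 19487171/62748517 = 43261346/62748517

43261346/62748517


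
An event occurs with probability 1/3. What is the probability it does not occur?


P(A') = 1 - P(A) = 1 - 1/3 = 2/3

2/3


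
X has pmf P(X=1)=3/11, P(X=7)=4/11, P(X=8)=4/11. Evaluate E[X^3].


E[X^3] = sum(x^3 * P(x))
= 1*3/11 + 343*4/11 + 512*4/11
= 3423/11

3423/11


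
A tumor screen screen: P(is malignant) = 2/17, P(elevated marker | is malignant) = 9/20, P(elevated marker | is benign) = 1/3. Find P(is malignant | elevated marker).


P(A) = P(A|B)P(B) + P(A|B')P(B') = 9/20*2/17 + 1/3*15/17 = 59/170
P(B|A) = P(A|B)P(B)/P(A) = (9/170)/(59/170) = 9/59

9/59


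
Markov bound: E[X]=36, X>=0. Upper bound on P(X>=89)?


Markov: P(X >= a) <= E[X]/a
P(X >= 89) <= 36/89

36/89


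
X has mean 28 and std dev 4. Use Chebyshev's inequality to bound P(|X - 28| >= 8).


k = 8/4 = 2
Chebyshev: P(|X-mu| >= k*sigma) <= 1/k^2 = 1/2^2 = 1/4

1/4


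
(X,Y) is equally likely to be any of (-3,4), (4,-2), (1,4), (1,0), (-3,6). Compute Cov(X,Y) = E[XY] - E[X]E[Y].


E[X]=0, E[Y]=12/5, E[XY]=-34/5
Cov(X,Y) = E[XY] - E[X]E[Y] = -34/5 - 0*12/5 = -34/5

-34/5


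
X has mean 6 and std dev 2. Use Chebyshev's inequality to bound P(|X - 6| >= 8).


k = 8/2 = 4
Chebyshev: P(|X-mu| >= k*sigma) <= 1/k^2 = 1/4^2 = 1/16

1/16


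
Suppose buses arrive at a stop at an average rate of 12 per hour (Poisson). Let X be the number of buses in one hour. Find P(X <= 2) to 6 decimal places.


P(X<=2) = e^(-12)*12^0/0! + e^(-12)*12^1/1! + e^(-12)*12^2/2!
≈ 0.0000061442 + 0.0000737305 + 0.0004423833
= 0.0005222580
≈ 0.000522

0.000522


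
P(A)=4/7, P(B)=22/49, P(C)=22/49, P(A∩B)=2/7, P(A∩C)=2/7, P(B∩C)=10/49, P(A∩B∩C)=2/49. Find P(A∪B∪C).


P(A∪B∪C) = P(A)+P(B)+P(C) - P(AB)-P(AC)-P(BC) + P(ABC)
= 4/7+22/49+22/49 - 2/7-2/7-10/49 + 2/49
= 36/49

36/49


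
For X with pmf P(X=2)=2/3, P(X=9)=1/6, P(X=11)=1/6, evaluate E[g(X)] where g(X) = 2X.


E[2X] = sum(g(x)*P(x))
= 4*2/3 + 18*1/6 + 22*1/6
= 28/3

28/3


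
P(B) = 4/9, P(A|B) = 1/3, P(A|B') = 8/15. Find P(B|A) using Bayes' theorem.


P(A) = P(A|B)P(B) + P(A|B')P(B') = 1/3*4/9 + 8/15*5/9 = 4/9
P(B|A) = P(A|B)P(B)/P(A) = (4/27)/(4/9) = 1/3

1/3


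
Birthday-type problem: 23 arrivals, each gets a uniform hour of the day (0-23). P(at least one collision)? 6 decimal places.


P(all different) = prod((24-i)/24 for i=0..22) = 0.000000
P(at least one match) = 1 - 0.000000 = 1.000000

1.000000


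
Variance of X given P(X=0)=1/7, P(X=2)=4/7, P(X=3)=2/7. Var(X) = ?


E[X] = 2, E[X^2] = 34/7
Var(X) = E[X^2] - (E[X])^2 = 34/7 - (2)^2 = 6/7

6/7


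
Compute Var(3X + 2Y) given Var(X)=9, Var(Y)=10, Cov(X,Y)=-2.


Var(3X + 2Y) = 3^2*Var(X) + 2^2*Var(Y) + 2*3*2*Cov(X,Y)
= 9*9 + 4*10 + 12*(-2)
= 81 + 40 - 24 = 97

97


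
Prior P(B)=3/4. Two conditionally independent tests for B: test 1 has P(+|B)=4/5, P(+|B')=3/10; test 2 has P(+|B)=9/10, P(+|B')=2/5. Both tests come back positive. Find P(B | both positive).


After test 1: P(+) = 4/5*3/4 + 3/10*1/4 = 27/40
P(B|+) = (3/5)/(27/40) = 8/9
After test 2 (use post1 as new prior): P(+) = 9/10*8/9 + 2/5*1/9 = 38/45
P(B|+,+) = (4/5)/(38/45) = 18/19

18/19


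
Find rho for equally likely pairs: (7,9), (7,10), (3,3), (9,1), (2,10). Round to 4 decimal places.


Cov(X,Y) = -2.7600, Var(X) = 7.0400, Var(Y) = 14.6400
rho = Cov/(sqrt(VarX)*sqrt(VarY)) = -0.2719

-0.2719


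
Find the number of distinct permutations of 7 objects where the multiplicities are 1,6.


7! = 5040
Denominator: 1!=1 * 6!=720
Coefficient = 5040 / 720 = 7

7


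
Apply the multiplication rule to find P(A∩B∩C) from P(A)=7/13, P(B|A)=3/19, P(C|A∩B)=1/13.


P(A∩B∩C) = P(A) * P(B|A) * P(C|A∩B)
= 7/13 * 3/19 * 1/13
= 21/247 * 1/13 = 21/3211

21/3211


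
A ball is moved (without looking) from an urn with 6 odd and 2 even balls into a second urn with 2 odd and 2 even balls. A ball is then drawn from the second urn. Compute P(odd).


P(transfer odd) = 6/8 = 3/4; P(transfer even) = 1/4
If odd transferred: Urn II has 3 odd of 5, so P(odd|odd moved) = 3/5
If even transferred: Urn II has 2 odd of 5, so P(odd|even moved) = 2/5
By total probability: P(odd) = 3/4*3/5 + 1/4*2/5 = 11/20

11/20


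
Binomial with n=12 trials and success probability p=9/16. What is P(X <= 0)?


P(X<=0) = P(X=0)
= 13841287201/281474976710656
= 13841287201/281474976710656

13841287201/281474976710656


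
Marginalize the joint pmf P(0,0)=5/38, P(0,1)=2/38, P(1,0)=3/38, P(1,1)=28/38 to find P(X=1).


P(X=1) = P(1,0)+P(1,1) = 3/38 + 28/38 = 31/38

31/38


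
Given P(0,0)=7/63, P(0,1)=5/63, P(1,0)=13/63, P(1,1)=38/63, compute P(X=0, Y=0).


Read from table: P(X=0, Y=0) = 7/63 = 1/9

1/9


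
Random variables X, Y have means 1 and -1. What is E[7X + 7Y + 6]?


E[7X + 7Y + 6] = 7*E[X] + 7*E[Y] + 6
= (7)*(1) + (7)*(-1) + (6)
= 7 - 7 + 6 = 6

6


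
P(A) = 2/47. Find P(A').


P(A') = 1 - P(A) = 1 - 2/47 = 45/47

45/47


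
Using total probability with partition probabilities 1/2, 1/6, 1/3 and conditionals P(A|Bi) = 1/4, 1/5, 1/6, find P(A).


P(A) = P(A|B1)P(B1) + P(A|B2)P(B2) + P(A|B3)P(B3)
= 1/4*1/2 + 1/5*1/6 + 1/6*1/3
= 1/8 + 1/30 + 1/18 = 77/360

77/360


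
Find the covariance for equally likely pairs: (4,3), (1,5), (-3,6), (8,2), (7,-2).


E[X]=17/5, E[Y]=14/5, E[XY]=1/5
Cov(X,Y) = E[XY] - E[X]E[Y] = 1/5 - 17/5*14/5 = -233/25

-233/25


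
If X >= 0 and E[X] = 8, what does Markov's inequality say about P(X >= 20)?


Markov: P(X >= a) <= E[X]/a
P(X >= 20) <= 8/20 = 2/5

2/5


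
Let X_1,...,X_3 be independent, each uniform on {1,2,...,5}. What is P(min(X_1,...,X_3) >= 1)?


P(min >= 1) = P(all X_i >= 1) = (P(X_1 >= 1))^3
= (5/5)^3 = 1^3 = 1

1


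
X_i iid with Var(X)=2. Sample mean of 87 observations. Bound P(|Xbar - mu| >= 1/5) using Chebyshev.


Var(Xbar) = Var(X)/n = 2/87
Chebyshev: P(|Xbar-mu| >= 1/5) <= Var(Xbar)/(1/5)^2 = (2/87)/(1/25) = 50/87

50/87


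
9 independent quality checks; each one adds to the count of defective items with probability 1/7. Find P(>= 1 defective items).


P(at least one) = 1 - P(none)
P(none) = (1 - 1/7)^9 = (6/7)^9 = 10077696/40353607
P(at least one) = 1 - 10077696/40353607 = 30275911/40353607

30275911/40353607


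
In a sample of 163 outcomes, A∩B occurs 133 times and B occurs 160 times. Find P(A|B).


P(A|B) = P(A∩B)/P(B) = (133/163)/(160/163) = 133/160

133/160


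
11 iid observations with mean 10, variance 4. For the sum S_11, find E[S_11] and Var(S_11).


E[S_n] = n*mu = 11*10 = 110
Var(S_n) = n*sigma^2 = 11*4 = 44

E[S_11]=110, Var(S_11)=44


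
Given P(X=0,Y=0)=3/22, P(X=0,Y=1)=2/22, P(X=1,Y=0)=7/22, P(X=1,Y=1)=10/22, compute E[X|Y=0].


P(Y=0) = 10/22
E[X|Y=0] = (0*3 + 1*7)/10 = 7/10

7/10


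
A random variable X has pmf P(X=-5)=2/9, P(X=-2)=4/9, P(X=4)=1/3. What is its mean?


E[X] = sum(x * P(x))
= -5*2/9 - 2*4/9 + 4*1/3
= -2/3

-2/3


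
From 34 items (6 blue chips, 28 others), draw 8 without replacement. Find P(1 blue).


P(X=1) = C(6,1)*C(28,7) / C(34,8)
= 6*1184040 / 18156204
= 7104240/18156204 = 5980/15283

5980/15283


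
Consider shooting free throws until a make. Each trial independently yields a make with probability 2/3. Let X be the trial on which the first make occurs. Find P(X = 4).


P(X=4) = (1-p)^3 * p = (1/3)^3 * 2/3
= 1/27 * 2/3 = 2/81

2/81


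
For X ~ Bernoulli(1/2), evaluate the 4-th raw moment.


For Bernoulli: X in {0,1}
E[X^4] = 0^4*(1-1/2) + 1^4*1/2 = 1/2

1/2


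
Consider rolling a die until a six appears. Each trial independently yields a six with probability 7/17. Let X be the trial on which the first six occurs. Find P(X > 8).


P(X > 8) = P(first 8 trials all fail) = (1-p)^8 = (10/17)^8 = 100000000/6975757441

100000000/6975757441


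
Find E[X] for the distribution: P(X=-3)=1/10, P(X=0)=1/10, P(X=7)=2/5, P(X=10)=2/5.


E[X] = sum(x * P(x))
= -3*1/10 + 0*1/10 + 7*2/5 + 10*2/5
= 13/2

13/2


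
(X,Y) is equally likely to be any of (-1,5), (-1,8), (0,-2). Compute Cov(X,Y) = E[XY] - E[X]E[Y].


E[X]=-2/3, E[Y]=11/3, E[XY]=-13/3
Cov(X,Y) = E[XY] - E[X]E[Y] = -13/3 + 2/3*11/3 = -17/9

-17/9


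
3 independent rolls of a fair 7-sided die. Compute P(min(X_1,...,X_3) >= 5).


P(min >= 5) = P(all X_i >= 5) = (P(X_1 >= 5))^3
= (3/7)^3 = 27/343

27/343


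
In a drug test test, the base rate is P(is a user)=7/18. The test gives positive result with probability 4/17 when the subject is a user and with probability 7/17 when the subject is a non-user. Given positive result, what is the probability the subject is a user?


P(A) = P(A|B)P(B) + P(A|B')P(B') = 4/17*7/18 + 7/17*11/18 = 35/102
P(B|A) = P(A|B)P(B)/P(A) = (14/153)/(35/102) = 4/15

4/15


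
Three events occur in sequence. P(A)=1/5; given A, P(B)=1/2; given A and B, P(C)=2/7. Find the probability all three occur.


P(A∩B∩C) = P(A) * P(B|A) * P(C|A∩B)
= 1/5 * 1/2 * 2/7
= 1/10 * 2/7 = 1/35

1/35


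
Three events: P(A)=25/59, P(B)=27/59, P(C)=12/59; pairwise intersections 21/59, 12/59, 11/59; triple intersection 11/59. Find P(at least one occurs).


P(A∪B∪C) = P(A)+P(B)+P(C) - P(AB)-P(AC)-P(BC) + P(ABC)
= 25/59+27/59+12/59 - 21/59-12/59-11/59 + 11/59
= 31/59

31/59


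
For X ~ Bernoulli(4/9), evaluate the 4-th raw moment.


For Bernoulli: X in {0,1}
E[X^4] = 0^4*(1-4/9) + 1^4*4/9 = 4/9

4/9


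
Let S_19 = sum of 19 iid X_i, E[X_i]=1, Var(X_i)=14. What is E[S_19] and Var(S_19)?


E[S_n] = n*mu = 19*1 = 19
Var(S_n) = n*sigma^2 = 19*14 = 266

E[S_19]=19, Var(S_19)=266


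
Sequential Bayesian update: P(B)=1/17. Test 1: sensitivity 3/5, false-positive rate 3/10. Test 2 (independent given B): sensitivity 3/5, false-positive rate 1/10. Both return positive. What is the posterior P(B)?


After test 1: P(+) = 3/5*1/17 + 3/10*16/17 = 27/85
P(B|+) = (3/85)/(27/85) = 1/9
After test 2 (use post1 as new prior): P(+) = 3/5*1/9 + 1/10*8/9 = 7/45
P(B|+,+) = (1/15)/(7/45) = 3/7

3/7


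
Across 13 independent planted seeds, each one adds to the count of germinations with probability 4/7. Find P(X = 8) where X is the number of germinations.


P(X=8) = C(13,8) * p^8 * (1-p)^5
= 1287 * 65536/5764801 * 243/16807
= 20495794176/96889010407

20495794176/96889010407


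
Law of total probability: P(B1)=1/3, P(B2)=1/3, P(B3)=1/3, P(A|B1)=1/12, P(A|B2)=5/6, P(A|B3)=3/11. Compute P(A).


P(A) = P(A|B1)P(B1) + P(A|B2)P(B2) + P(A|B3)P(B3)
= 1/12*1/3 + 5/6*1/3 + 3/11*1/3
= 1/36 + 5/18 + 1/11 = 157/396

157/396


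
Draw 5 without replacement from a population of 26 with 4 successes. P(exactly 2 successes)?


P(X=2) = C(4,2)*C(22,3) / C(26,5)
= 6*1540 / 65780
= 9240/65780 = 42/299

42/299


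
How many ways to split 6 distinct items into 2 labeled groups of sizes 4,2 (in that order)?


6! = 720
Denominator: 4!=24 * 2!=2
Coefficient = 720 / 48 = 15

15


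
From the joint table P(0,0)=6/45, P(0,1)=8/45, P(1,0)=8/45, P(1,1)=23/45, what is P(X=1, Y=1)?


Read from table: P(X=1, Y=1) = 23/45

23/45


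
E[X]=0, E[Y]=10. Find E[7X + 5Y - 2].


E[7X + 5Y - 2] = 7*E[X] + 5*E[Y] - 2
= (7)*(0) + (5)*(10) + (-2)
= 0 + 50 - 2 = 48

48


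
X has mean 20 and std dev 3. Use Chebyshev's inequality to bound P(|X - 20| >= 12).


k = 12/3 = 4
Chebyshev: P(|X-mu| >= k*sigma) <= 1/k^2 = 1/4^2 = 1/16

1/16


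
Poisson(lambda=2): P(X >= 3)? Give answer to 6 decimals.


P(X>=3) = 1 - P(X<=2) = 1 - (e^(-2)*2^0/0! + e^(-2)*2^1/1! + e^(-2)*2^2/2!)
≈ 1 - (0.1353352832 + 0.2706705665 + 0.2706705665)
= 1 - 0.6766764162 = 0.3233235838
≈ 0.323324

0.323324


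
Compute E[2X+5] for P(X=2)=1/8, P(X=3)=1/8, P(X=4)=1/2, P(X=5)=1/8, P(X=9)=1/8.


E[2X+5] = sum(g(x)*P(x))
= 9*1/8 + 11*1/8 + 13*1/2 + 15*1/8 + 23*1/8
= 55/4

55/4


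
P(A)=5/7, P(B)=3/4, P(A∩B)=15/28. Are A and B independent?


P(A)*P(B) = 5/7*3/4 = 15/28
P(A∩B) = 15/28, which equals P(A)P(B), so independent

Yes, A and B are independent


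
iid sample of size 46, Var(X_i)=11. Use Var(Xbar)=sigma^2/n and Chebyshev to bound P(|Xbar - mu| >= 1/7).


Var(Xbar) = Var(X)/n = 11/46
Chebyshev: P(|Xbar-mu| >= 1/7) <= Var(Xbar)/(1/7)^2 = (11/46)/(1/49) = 539/46
Bound exceeds 1, so trivial bound: 1

1


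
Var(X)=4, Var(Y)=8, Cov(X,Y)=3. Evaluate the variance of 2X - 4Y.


Var(2X - 4Y) = 2^2*Var(X) + (-4)^2*Var(Y) + 2*2*(-4)*Cov(X,Y)
= 4*4 + 16*8 - 16*3
= 16 + 128 - 48 = 96

96


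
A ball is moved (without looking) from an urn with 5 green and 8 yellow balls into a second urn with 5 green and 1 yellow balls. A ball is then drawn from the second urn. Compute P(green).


P(transfer green) = 5/13; P(transfer yellow) = 8/13
If green transferred: Urn II has 6 green of 7, so P(green|green moved) = 6/7
If yellow transferred: Urn II has 5 green of 7, so P(green|yellow moved) = 5/7
By total probability: P(green) = 5/13*6/7 + 8/13*5/7 = 10/13

10/13


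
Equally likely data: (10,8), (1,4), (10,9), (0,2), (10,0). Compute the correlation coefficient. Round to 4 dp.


Cov(X,Y) = 6.2800, Var(X) = 21.7600, Var(Y) = 11.8400
rho = Cov/(sqrt(VarX)*sqrt(VarY)) = 0.3912

0.3912


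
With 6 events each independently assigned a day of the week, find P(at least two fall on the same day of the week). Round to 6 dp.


P(all different) = prod((7-i)/7 for i=0..5) = 0.042839
P(at least one match) = 1 - 0.042839 = 0.957161

0.957161


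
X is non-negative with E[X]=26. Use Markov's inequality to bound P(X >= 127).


Markov: P(X >= a) <= E[X]/a
P(X >= 127) <= 26/127

26/127


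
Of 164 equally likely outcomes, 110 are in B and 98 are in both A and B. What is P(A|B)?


P(A|B) = P(A∩B)/P(B) = (98/164)/(110/164) = 98/110 = 49/55

49/55


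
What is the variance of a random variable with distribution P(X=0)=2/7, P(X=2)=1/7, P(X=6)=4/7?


E[X] = 26/7, E[X^2] = 148/7
Var(X) = E[X^2] - (E[X])^2 = 148/7 - (26/7)^2 = 360/49

360/49


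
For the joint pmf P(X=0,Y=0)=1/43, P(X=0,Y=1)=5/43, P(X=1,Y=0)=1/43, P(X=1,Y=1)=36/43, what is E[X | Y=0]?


P(Y=0) = 2/43
E[X|Y=0] = (0*1 + 1*1)/2 = 1/2

1/2


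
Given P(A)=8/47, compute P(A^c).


P(A') = 1 - P(A) = 1 - 8/47 = 39/47

39/47


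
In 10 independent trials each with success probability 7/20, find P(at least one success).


P(at least one) = 1 - P(none)
P(none) = (1 - 7/20)^10 = (13/20)^10 = 137858491849/10240000000000
P(at least one) = 1 - 137858491849/10240000000000 = 10102141508151/10240000000000

10102141508151/10240000000000


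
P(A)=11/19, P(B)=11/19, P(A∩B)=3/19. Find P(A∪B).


P(A∪B) = P(A) + P(B) - P(A∩B)
= 11/19 + 11/19 - 3/19 = 1

1


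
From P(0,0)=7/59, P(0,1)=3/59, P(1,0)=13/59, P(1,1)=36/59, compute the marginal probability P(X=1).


P(X=1) = P(1,0)+P(1,1) = 13/59 + 36/59 = 49/59

49/59


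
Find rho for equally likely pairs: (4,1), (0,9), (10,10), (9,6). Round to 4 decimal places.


Cov(X,Y) = 2.1250, Var(X) = 16.1875, Var(Y) = 12.2500
rho = Cov/(sqrt(VarX)*sqrt(VarY)) = 0.1509

0.1509


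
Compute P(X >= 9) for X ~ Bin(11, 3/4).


P(X>=9) = P(X=9) + P(X=10) + P(X=11)
= 1082565/4194304 + 649539/4194304 + 177147/4194304
= 1909251/4194304

1909251/4194304


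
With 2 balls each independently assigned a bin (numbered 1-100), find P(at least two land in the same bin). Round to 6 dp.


P(all different) = prod((100-i)/100 for i=0..1) = 0.990000
P(at least one match) = 1 - 0.990000 = 0.010000

0.010000


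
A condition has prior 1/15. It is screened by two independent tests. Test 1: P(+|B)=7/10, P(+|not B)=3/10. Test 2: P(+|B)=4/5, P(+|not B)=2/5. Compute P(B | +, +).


After test 1: P(+) = 7/10*1/15 + 3/10*14/15 = 49/150
P(B|+) = (7/150)/(49/150) = 1/7
After test 2 (use post1 as new prior): P(+) = 4/5*1/7 + 2/5*6/7 = 16/35
P(B|+,+) = (4/35)/(16/35) = 1/4

1/4


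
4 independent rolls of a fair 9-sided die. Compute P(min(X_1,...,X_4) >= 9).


P(min >= 9) = P(all X_i >= 9) = (P(X_1 >= 9))^4
= (1/9)^4 = 1/6561

1/6561


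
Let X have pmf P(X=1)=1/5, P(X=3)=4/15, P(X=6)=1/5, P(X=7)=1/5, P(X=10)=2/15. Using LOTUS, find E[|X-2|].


E[|X-2|] = sum(g(x)*P(x))
= 1*1/5 + 1*4/15 + 4*1/5 + 5*1/5 + 8*2/15
= 10/3

10/3


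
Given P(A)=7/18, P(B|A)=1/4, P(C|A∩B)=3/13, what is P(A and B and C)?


P(A∩B∩C) = P(A) * P(B|A) * P(C|A∩B)
= 7/18 * 1/4 * 3/13
= 7/72 * 3/13 = 7/312

7/312


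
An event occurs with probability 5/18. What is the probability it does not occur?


P(A') = 1 - P(A) = 1 - 5/18 = 13/18

13/18


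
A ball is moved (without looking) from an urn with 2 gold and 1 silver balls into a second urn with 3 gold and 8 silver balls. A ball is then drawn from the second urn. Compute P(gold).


P(transfer gold) = 2/3; P(transfer silver) = 1/3
If gold transferred: Urn II has 4 gold of 12, so P(gold|gold moved) = 1/3
If silver transferred: Urn II has 3 gold of 12, so P(gold|silver moved) = 1/4
By total probability: P(gold) = 2/3*1/3 + 1/3*1/4 = 11/36

11/36


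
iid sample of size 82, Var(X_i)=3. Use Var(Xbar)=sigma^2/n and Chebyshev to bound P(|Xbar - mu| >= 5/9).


Var(Xbar) = Var(X)/n = 3/82
Chebyshev: P(|Xbar-mu| >= 5/9) <= Var(Xbar)/(5/9)^2 = (3/82)/(25/81) = 243/2050

243/2050


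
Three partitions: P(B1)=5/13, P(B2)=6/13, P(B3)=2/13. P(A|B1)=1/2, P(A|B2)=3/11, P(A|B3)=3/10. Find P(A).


P(A) = P(A|B1)P(B1) + P(A|B2)P(B2) + P(A|B3)P(B3)
= 1/2*5/13 + 3/11*6/13 + 3/10*2/13
= 5/26 + 18/143 + 3/65 = 521/1430

521/1430


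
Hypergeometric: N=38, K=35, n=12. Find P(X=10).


P(X=10) = C(35,10)*C(3,2) / C(38,12)
= 183579396*3 / 2707475148
= 550738188/2707475148 = 143/703

143/703


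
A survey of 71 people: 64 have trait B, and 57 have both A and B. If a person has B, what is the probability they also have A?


P(A|B) = P(A∩B)/P(B) = (57/71)/(64/71) = 57/64

57/64


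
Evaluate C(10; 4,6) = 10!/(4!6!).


10! = 3628800
Denominator: 4!=24 * 6!=720
Coefficient = 3628800 / 17280 = 210

210


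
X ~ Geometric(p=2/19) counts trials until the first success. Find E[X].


For geometric (trials until first success), E[X] = 1/p = 1/(2/19) = 19/2

19/2


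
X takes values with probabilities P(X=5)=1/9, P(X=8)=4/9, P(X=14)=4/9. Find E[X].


E[X] = sum(x * P(x))
= 5*1/9 + 8*4/9 + 14*4/9
= 31/3

31/3


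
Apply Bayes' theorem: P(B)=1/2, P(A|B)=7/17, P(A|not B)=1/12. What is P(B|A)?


P(A) = P(A|B)P(B) + P(A|B')P(B') = 7/17*1/2 + 1/12*1/2 = 101/408
P(B|A) = P(A|B)P(B)/P(A) = (7/34)/(101/408) = 84/101

84/101


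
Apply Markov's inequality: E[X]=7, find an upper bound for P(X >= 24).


Markov: P(X >= a) <= E[X]/a
P(X >= 24) <= 7/24

7/24


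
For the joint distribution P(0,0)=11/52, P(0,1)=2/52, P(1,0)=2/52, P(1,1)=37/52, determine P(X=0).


P(X=0) = P(0,0)+P(0,1) = 11/52 + 2/52 = 13/52 = 1/4

1/4


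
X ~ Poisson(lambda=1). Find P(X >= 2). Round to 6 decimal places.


P(X>=2) = 1 - P(X<=1) = 1 - (e^(-1)*1^0/0! + e^(-1)*1^1/1!)
≈ 1 - (0.3678794412 + 0.3678794412)
= 1 - 0.7357588824 = 0.2642411176
≈ 0.264241

0.264241


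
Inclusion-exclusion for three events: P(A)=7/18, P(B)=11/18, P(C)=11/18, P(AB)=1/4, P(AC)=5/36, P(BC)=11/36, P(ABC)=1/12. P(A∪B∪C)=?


P(A∪B∪C) = P(A)+P(B)+P(C) - P(AB)-P(AC)-P(BC) + P(ABC)
= 7/18+11/18+11/18 - 1/4-5/36-11/36 + 1/12
= 1

1


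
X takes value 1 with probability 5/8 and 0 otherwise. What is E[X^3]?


For Bernoulli: X in {0,1}
E[X^3] = 0^3*(1-5/8) + 1^3*5/8 = 5/8

5/8


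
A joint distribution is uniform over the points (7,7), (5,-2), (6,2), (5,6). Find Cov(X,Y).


E[X]=23/4, E[Y]=13/4, E[XY]=81/4
Cov(X,Y) = E[XY] - E[X]E[Y] = 81/4 - 23/4*13/4 = 25/16

25/16


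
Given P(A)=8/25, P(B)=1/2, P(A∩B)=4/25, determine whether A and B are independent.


P(A)*P(B) = 8/25*1/2 = 4/25
P(A∩B) = 4/25, which equals P(A)P(B), so independent

Yes, A and B are independent


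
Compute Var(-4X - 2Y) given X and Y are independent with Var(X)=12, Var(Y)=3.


Independence => Cov(X,Y)=0
Var(-4X - 2Y) = (-4)^2*Var(X) + (-2)^2*Var(Y)
= 16*12 + 4*3 = 204

204


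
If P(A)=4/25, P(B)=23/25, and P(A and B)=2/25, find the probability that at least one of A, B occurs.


P(A∪B) = P(A) + P(B) - P(A∩B)
= 4/25 + 23/25 - 2/25 = 1

1


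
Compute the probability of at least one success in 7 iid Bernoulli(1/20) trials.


P(at least one) = 1 - P(none)
P(none) = (1 - 1/20)^7 = (19/20)^7 = 893871739/1280000000
P(at least one) = 1 - 893871739/1280000000 = 386128261/1280000000

386128261/1280000000


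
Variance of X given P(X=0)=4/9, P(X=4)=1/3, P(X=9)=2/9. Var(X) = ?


E[X] = 10/3, E[X^2] = 70/3
Var(X) = E[X^2] - (E[X])^2 = 70/3 - (10/3)^2 = 110/9

110/9


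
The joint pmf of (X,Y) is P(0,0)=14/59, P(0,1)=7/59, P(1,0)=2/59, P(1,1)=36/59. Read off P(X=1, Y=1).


Read from table: P(X=1, Y=1) = 36/59

36/59


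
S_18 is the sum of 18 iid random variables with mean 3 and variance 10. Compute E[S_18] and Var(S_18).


E[S_n] = n*mu = 18*3 = 54
Var(S_n) = n*sigma^2 = 18*10 = 180

E[S_18]=54, Var(S_18)=180


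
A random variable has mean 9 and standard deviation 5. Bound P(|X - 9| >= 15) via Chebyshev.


k = 15/5 = 3
Chebyshev: P(|X-mu| >= k*sigma) <= 1/k^2 = 1/3^2 = 1/9

1/9


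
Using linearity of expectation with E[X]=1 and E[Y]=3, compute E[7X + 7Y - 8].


E[7X + 7Y - 8] = 7*E[X] + 7*E[Y] - 8
= (7)*(1) + (7)*(3) + (-8)
= 7 + 21 - 8 = 20

20


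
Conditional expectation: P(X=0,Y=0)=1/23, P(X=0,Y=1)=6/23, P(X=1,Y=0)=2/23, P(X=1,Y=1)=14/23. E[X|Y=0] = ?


P(Y=0) = 3/23
E[X|Y=0] = (0*1 + 1*2)/3 = 2/3

2/3


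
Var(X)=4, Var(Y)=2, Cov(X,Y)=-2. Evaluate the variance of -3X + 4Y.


Var(-3X + 4Y) = (-3)^2*Var(X) + 4^2*Var(Y) + 2*(-3)*4*Cov(X,Y)
= 9*4 + 16*2 - 24*(-2)
= 36 + 32 + 48 = 116

116


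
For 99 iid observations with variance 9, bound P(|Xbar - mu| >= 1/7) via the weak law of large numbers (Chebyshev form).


Var(Xbar) = Var(X)/n = 9/99
Chebyshev: P(|Xbar-mu| >= 1/7) <= Var(Xbar)/(1/7)^2 = (1/11)/(1/49) = 49/11
Bound exceeds 1, so trivial bound: 1

1


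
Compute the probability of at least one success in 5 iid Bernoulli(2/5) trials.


P(at least one) = 1 - P(none)
P(none) = (1 - 2/5)^5 = (3/5)^5 = 243/3125
P(at least one) = 1 - 243/3125 = 2882/3125

2882/3125


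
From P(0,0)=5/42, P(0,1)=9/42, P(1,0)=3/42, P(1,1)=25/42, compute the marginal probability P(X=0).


P(X=0) = P(0,0)+P(0,1) = 5/42 + 9/42 = 14/42 = 1/3

1/3


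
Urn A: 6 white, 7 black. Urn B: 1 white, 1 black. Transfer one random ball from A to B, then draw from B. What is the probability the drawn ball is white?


P(transfer white) = 6/13; P(transfer black) = 7/13
If white transferred: Urn II has 2 white of 3, so P(white|white moved) = 2/3
If black transferred: Urn II has 1 white of 3, so P(white|black moved) = 1/3
By total probability: P(white) = 6/13*2/3 + 7/13*1/3 = 19/39

19/39


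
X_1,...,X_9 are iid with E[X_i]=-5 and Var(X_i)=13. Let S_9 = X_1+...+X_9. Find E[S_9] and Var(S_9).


E[S_n] = n*mu = 9*-5 = -45
Var(S_n) = n*sigma^2 = 9*13 = 117

E[S_9]=-45, Var(S_9)=117


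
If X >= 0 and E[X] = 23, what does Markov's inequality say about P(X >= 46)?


Markov: P(X >= a) <= E[X]/a
P(X >= 46) <= 23/46 = 1/2

1/2


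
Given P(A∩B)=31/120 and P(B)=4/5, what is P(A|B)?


P(A|B) = P(A∩B)/P(B) = (31/120)/(96/120) = 31/96

31/96


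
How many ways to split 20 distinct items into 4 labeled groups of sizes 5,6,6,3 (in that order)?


20! = 2432902008176640000
Denominator: 5!=120 * 6!=720 * 6!=720 * 3!=6
Coefficient = 2432902008176640000 / 373248000 = 6518191680

6518191680


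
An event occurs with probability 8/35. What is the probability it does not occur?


P(A') = 1 - P(A) = 1 - 8/35 = 27/35

27/35


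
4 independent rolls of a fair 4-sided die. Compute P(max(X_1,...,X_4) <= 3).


P(max <= 3) = P(all X_i <= 3) = (P(X_1 <= 3))^4
= (3/4)^4 = 81/256

81/256


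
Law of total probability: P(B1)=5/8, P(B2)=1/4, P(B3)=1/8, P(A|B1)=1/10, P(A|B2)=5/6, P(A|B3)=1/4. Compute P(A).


P(A) = P(A|B1)P(B1) + P(A|B2)P(B2) + P(A|B3)P(B3)
= 1/10*5/8 + 5/6*1/4 + 1/4*1/8
= 1/16 + 5/24 + 1/32 = 29/96

29/96


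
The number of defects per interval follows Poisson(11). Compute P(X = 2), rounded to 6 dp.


P(X=2) = e^(-11) * 11^2 / 2!
≈ 0.00001670170079 * 121 / 2
≈ 0.001010

0.001010


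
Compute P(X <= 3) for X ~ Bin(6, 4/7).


P(X<=3) = P(X=0) + P(X=1) + P(X=2) + P(X=3)
= 729/117649 + 5832/117649 + 19440/117649 + 34560/117649
= 60561/117649

60561/117649


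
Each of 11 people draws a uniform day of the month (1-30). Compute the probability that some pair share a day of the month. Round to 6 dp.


P(all different) = prod((30-i)/30 for i=0..10) = 0.123093
P(at least one match) = 1 - 0.123093 = 0.876907

0.876907


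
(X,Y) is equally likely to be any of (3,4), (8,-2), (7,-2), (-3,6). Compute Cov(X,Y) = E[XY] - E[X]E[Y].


E[X]=15/4, E[Y]=3/2, E[XY]=-9
Cov(X,Y) = E[XY] - E[X]E[Y] = -9 - 15/4*3/2 = -117/8

-117/8


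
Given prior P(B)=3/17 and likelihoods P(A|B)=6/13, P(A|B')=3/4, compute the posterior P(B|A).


P(A) = P(A|B)P(B) + P(A|B')P(B') = 6/13*3/17 + 3/4*14/17 = 309/442
P(B|A) = P(A|B)P(B)/P(A) = (18/221)/(309/442) = 12/103

12/103


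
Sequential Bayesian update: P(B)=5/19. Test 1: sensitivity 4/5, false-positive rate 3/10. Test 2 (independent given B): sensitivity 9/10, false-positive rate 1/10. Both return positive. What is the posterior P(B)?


After test 1: P(+) = 4/5*5/19 + 3/10*14/19 = 41/95
P(B|+) = (4/19)/(41/95) = 20/41
After test 2 (use post1 as new prior): P(+) = 9/10*20/41 + 1/10*21/41 = 201/410
P(B|+,+) = (18/41)/(201/410) = 60/67

60/67


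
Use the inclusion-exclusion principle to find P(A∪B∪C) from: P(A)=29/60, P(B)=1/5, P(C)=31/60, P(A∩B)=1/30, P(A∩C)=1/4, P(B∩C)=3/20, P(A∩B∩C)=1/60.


P(A∪B∪C) = P(A)+P(B)+P(C) - P(AB)-P(AC)-P(BC) + P(ABC)
= 29/60+1/5+31/60 - 1/30-1/4-3/20 + 1/60
= 47/60

47/60


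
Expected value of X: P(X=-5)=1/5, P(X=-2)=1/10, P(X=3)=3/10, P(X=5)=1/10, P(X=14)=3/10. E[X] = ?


E[X] = sum(x * P(x))
= -5*1/5 - 2*1/10 + 3*3/10 + 5*1/10 + 14*3/10
= 22/5

22/5


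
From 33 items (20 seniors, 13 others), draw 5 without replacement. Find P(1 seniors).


P(X=1) = C(20,1)*C(13,4) / C(33,5)
= 20*715 / 237336
= 14300/237336 = 325/5394

325/5394


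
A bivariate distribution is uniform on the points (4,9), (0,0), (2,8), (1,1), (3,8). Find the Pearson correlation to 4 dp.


Cov(X,Y) = 5.0000, Var(X) = 2.0000, Var(Y) = 14.9600
rho = Cov/(sqrt(VarX)*sqrt(VarY)) = 0.9141

0.9141


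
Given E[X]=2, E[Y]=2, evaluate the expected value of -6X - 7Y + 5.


E[-6X - 7Y + 5] = -6*E[X] - 7*E[Y] + 5
= (-6)*(2) + (-7)*(2) + (5)
= -12 - 14 + 5 = -21

-21


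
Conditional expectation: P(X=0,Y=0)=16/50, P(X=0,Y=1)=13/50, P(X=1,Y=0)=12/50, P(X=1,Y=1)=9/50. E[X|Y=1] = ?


P(Y=1) = 22/50
E[X|Y=1] = (0*13 + 1*9)/22 = 9/22

9/22
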